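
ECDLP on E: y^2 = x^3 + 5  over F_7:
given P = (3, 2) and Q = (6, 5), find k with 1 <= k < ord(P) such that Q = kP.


Enumerate multiples of P until we hit Q = (6, 5):
  1P = (3, 2)
  2P = (5, 2)
  3P = (6, 5)
Match found at i = 3.

k = 3


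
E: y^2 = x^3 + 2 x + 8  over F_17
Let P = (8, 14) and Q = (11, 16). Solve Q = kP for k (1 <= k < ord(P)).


Enumerate multiples of P until we hit Q = (11, 16):
  1P = (8, 14)
  2P = (0, 5)
  3P = (10, 5)
  4P = (15, 9)
  5P = (7, 12)
  6P = (6, 7)
  7P = (11, 1)
  8P = (13, 2)
  9P = (14, 14)
  10P = (12, 3)
  11P = (12, 14)
  12P = (14, 3)
  13P = (13, 15)
  14P = (11, 16)
Match found at i = 14.

k = 14


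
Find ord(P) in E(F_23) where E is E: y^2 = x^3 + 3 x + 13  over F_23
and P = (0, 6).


Compute successive multiples of P until we hit O:
  1P = (0, 6)
  2P = (13, 8)
  3P = (22, 3)
  4P = (10, 10)
  5P = (15, 11)
  6P = (3, 16)
  7P = (3, 7)
  8P = (15, 12)
  ... (continuing to 13P)
  13P = O

ord(P) = 13


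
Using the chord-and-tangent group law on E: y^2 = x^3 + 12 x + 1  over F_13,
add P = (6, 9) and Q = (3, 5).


P != Q, so use the chord formula.
s = (y2 - y1) / (x2 - x1) = (9) / (10) mod 13 = 10
x3 = s^2 - x1 - x2 mod 13 = 10^2 - 6 - 3 = 0
y3 = s (x1 - x3) - y1 mod 13 = 10 * (6 - 0) - 9 = 12

P + Q = (0, 12)


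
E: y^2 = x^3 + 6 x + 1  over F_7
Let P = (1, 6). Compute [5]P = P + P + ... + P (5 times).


k = 5 = 101_2 (binary, LSB first: 101)
Double-and-add from P = (1, 6):
  bit 0 = 1: acc = O + (1, 6) = (1, 6)
  bit 1 = 0: acc unchanged = (1, 6)
  bit 2 = 1: acc = (1, 6) + (3, 5) = (5, 3)

5P = (5, 3)


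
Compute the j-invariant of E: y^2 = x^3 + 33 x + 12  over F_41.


Delta = -16(4 a^3 + 27 b^2) mod 41 = 39
-1728 * (4 a)^3 = -1728 * (4*33)^3 mod 41 = 13
j = 13 * 39^(-1) mod 41 = 14

j = 14 (mod 41)


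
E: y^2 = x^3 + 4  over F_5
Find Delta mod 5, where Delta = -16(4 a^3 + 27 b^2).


4 a^3 + 27 b^2 = 4*0^3 + 27*4^2 = 0 + 432 = 432
Delta = -16 * (432) = -6912
Delta mod 5 = 3

Delta = 3 (mod 5)


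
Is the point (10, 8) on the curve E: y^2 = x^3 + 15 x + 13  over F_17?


Check whether y^2 = x^3 + 15 x + 13 (mod 17) for (x, y) = (10, 8).
LHS: y^2 = 8^2 mod 17 = 13
RHS: x^3 + 15 x + 13 = 10^3 + 15*10 + 13 mod 17 = 7
LHS != RHS

No, not on the curve


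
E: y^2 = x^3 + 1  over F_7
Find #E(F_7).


For each x in F_7, count y with y^2 = x^3 + 0 x + 1 mod 7:
  x = 0: RHS = 1, y in [1, 6]  -> 2 point(s)
  x = 1: RHS = 2, y in [3, 4]  -> 2 point(s)
  x = 2: RHS = 2, y in [3, 4]  -> 2 point(s)
  x = 3: RHS = 0, y in [0]  -> 1 point(s)
  x = 4: RHS = 2, y in [3, 4]  -> 2 point(s)
  x = 5: RHS = 0, y in [0]  -> 1 point(s)
  x = 6: RHS = 0, y in [0]  -> 1 point(s)
Affine points: 11. Add the point at infinity: total = 12.

#E(F_7) = 12


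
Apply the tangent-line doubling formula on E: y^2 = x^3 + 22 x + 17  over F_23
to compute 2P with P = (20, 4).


Doubling: s = (3 x1^2 + a) / (2 y1)
s = (3*20^2 + 22) / (2*4) mod 23 = 9
x3 = s^2 - 2 x1 mod 23 = 9^2 - 2*20 = 18
y3 = s (x1 - x3) - y1 mod 23 = 9 * (20 - 18) - 4 = 14

2P = (18, 14)


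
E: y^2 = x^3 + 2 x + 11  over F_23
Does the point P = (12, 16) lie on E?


Check whether y^2 = x^3 + 2 x + 11 (mod 23) for (x, y) = (12, 16).
LHS: y^2 = 16^2 mod 23 = 3
RHS: x^3 + 2 x + 11 = 12^3 + 2*12 + 11 mod 23 = 15
LHS != RHS

No, not on the curve


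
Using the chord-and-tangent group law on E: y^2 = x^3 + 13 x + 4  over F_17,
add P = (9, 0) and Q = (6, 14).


P != Q, so use the chord formula.
s = (y2 - y1) / (x2 - x1) = (14) / (14) mod 17 = 1
x3 = s^2 - x1 - x2 mod 17 = 1^2 - 9 - 6 = 3
y3 = s (x1 - x3) - y1 mod 17 = 1 * (9 - 3) - 0 = 6

P + Q = (3, 6)


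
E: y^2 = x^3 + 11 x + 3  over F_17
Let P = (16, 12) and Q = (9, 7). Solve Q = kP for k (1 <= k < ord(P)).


Enumerate multiples of P until we hit Q = (9, 7):
  1P = (16, 12)
  2P = (6, 8)
  3P = (4, 3)
  4P = (5, 9)
  5P = (9, 10)
  6P = (7, 10)
  7P = (10, 12)
  8P = (8, 5)
  9P = (2, 13)
  10P = (1, 10)
  11P = (1, 7)
  12P = (2, 4)
  13P = (8, 12)
  14P = (10, 5)
  15P = (7, 7)
  16P = (9, 7)
Match found at i = 16.

k = 16


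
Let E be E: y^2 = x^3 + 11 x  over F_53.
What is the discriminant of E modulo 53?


4 a^3 + 27 b^2 = 4*11^3 + 27*0^2 = 5324 + 0 = 5324
Delta = -16 * (5324) = -85184
Delta mod 53 = 40

Delta = 40 (mod 53)


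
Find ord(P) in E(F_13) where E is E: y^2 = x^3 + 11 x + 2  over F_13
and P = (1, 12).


Compute successive multiples of P until we hit O:
  1P = (1, 12)
  2P = (8, 11)
  3P = (8, 2)
  4P = (1, 1)
  5P = O

ord(P) = 5


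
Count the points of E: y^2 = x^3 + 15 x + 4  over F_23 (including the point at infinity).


For each x in F_23, count y with y^2 = x^3 + 15 x + 4 mod 23:
  x = 0: RHS = 4, y in [2, 21]  -> 2 point(s)
  x = 4: RHS = 13, y in [6, 17]  -> 2 point(s)
  x = 10: RHS = 4, y in [2, 21]  -> 2 point(s)
  x = 12: RHS = 3, y in [7, 16]  -> 2 point(s)
  x = 13: RHS = 4, y in [2, 21]  -> 2 point(s)
  x = 15: RHS = 16, y in [4, 19]  -> 2 point(s)
  x = 16: RHS = 16, y in [4, 19]  -> 2 point(s)
  x = 19: RHS = 18, y in [8, 15]  -> 2 point(s)
  x = 20: RHS = 1, y in [1, 22]  -> 2 point(s)
  x = 21: RHS = 12, y in [9, 14]  -> 2 point(s)
Affine points: 20. Add the point at infinity: total = 21.

#E(F_23) = 21


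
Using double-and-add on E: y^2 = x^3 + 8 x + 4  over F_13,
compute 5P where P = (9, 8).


k = 5 = 101_2 (binary, LSB first: 101)
Double-and-add from P = (9, 8):
  bit 0 = 1: acc = O + (9, 8) = (9, 8)
  bit 1 = 0: acc unchanged = (9, 8)
  bit 2 = 1: acc = (9, 8) + (4, 10) = (9, 5)

5P = (9, 5)


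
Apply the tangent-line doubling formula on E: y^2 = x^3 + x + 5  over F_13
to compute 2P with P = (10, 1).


Doubling: s = (3 x1^2 + a) / (2 y1)
s = (3*10^2 + 1) / (2*1) mod 13 = 1
x3 = s^2 - 2 x1 mod 13 = 1^2 - 2*10 = 7
y3 = s (x1 - x3) - y1 mod 13 = 1 * (10 - 7) - 1 = 2

2P = (7, 2)


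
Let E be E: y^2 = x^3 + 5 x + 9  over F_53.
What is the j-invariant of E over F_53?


Delta = -16(4 a^3 + 27 b^2) mod 53 = 44
-1728 * (4 a)^3 = -1728 * (4*5)^3 mod 53 = 43
j = 43 * 44^(-1) mod 53 = 7

j = 7 (mod 53)


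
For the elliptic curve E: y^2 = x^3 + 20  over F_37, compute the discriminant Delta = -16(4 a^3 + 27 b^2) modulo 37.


4 a^3 + 27 b^2 = 4*0^3 + 27*20^2 = 0 + 10800 = 10800
Delta = -16 * (10800) = -172800
Delta mod 37 = 27

Delta = 27 (mod 37)


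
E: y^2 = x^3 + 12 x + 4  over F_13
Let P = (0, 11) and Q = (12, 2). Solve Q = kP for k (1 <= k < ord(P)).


Enumerate multiples of P until we hit Q = (12, 2):
  1P = (0, 11)
  2P = (9, 3)
  3P = (8, 12)
  4P = (4, 8)
  5P = (12, 11)
  6P = (1, 2)
  7P = (2, 7)
  8P = (2, 6)
  9P = (1, 11)
  10P = (12, 2)
Match found at i = 10.

k = 10


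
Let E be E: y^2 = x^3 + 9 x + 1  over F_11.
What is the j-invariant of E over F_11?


Delta = -16(4 a^3 + 27 b^2) mod 11 = 3
-1728 * (4 a)^3 = -1728 * (4*9)^3 mod 11 = 6
j = 6 * 3^(-1) mod 11 = 2

j = 2 (mod 11)


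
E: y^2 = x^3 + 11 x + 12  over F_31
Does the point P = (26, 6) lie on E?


Check whether y^2 = x^3 + 11 x + 12 (mod 31) for (x, y) = (26, 6).
LHS: y^2 = 6^2 mod 31 = 5
RHS: x^3 + 11 x + 12 = 26^3 + 11*26 + 12 mod 31 = 18
LHS != RHS

No, not on the curve


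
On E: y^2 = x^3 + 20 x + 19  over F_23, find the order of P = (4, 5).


Compute successive multiples of P until we hit O:
  1P = (4, 5)
  2P = (18, 1)
  3P = (10, 0)
  4P = (18, 22)
  5P = (4, 18)
  6P = O

ord(P) = 6


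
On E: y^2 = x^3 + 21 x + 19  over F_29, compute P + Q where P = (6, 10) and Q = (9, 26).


P != Q, so use the chord formula.
s = (y2 - y1) / (x2 - x1) = (16) / (3) mod 29 = 15
x3 = s^2 - x1 - x2 mod 29 = 15^2 - 6 - 9 = 7
y3 = s (x1 - x3) - y1 mod 29 = 15 * (6 - 7) - 10 = 4

P + Q = (7, 4)


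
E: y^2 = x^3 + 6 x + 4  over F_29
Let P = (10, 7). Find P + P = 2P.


Doubling: s = (3 x1^2 + a) / (2 y1)
s = (3*10^2 + 6) / (2*7) mod 29 = 26
x3 = s^2 - 2 x1 mod 29 = 26^2 - 2*10 = 18
y3 = s (x1 - x3) - y1 mod 29 = 26 * (10 - 18) - 7 = 17

2P = (18, 17)


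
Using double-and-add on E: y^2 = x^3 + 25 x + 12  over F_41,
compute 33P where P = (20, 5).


k = 33 = 100001_2 (binary, LSB first: 100001)
Double-and-add from P = (20, 5):
  bit 0 = 1: acc = O + (20, 5) = (20, 5)
  bit 1 = 0: acc unchanged = (20, 5)
  bit 2 = 0: acc unchanged = (20, 5)
  bit 3 = 0: acc unchanged = (20, 5)
  bit 4 = 0: acc unchanged = (20, 5)
  bit 5 = 1: acc = (20, 5) + (6, 3) = (10, 14)

33P = (10, 14)


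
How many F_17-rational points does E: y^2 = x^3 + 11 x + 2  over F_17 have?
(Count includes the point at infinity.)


For each x in F_17, count y with y^2 = x^3 + 11 x + 2 mod 17:
  x = 0: RHS = 2, y in [6, 11]  -> 2 point(s)
  x = 2: RHS = 15, y in [7, 10]  -> 2 point(s)
  x = 4: RHS = 8, y in [5, 12]  -> 2 point(s)
  x = 11: RHS = 9, y in [3, 14]  -> 2 point(s)
  x = 12: RHS = 9, y in [3, 14]  -> 2 point(s)
  x = 13: RHS = 13, y in [8, 9]  -> 2 point(s)
Affine points: 12. Add the point at infinity: total = 13.

#E(F_17) = 13


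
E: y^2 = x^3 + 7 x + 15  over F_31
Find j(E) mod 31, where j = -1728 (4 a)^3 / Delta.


Delta = -16(4 a^3 + 27 b^2) mod 31 = 12
-1728 * (4 a)^3 = -1728 * (4*7)^3 mod 31 = 1
j = 1 * 12^(-1) mod 31 = 13

j = 13 (mod 31)


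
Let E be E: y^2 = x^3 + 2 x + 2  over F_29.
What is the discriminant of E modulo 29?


4 a^3 + 27 b^2 = 4*2^3 + 27*2^2 = 32 + 108 = 140
Delta = -16 * (140) = -2240
Delta mod 29 = 22

Delta = 22 (mod 29)


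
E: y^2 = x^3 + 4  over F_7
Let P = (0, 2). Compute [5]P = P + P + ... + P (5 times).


k = 5 = 101_2 (binary, LSB first: 101)
Double-and-add from P = (0, 2):
  bit 0 = 1: acc = O + (0, 2) = (0, 2)
  bit 1 = 0: acc unchanged = (0, 2)
  bit 2 = 1: acc = (0, 2) + (0, 2) = (0, 5)

5P = (0, 5)


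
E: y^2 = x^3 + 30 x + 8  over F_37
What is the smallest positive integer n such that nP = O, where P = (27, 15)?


Compute successive multiples of P until we hit O:
  1P = (27, 15)
  2P = (30, 26)
  3P = (14, 8)
  4P = (23, 27)
  5P = (33, 3)
  6P = (18, 4)
  7P = (4, 9)
  8P = (16, 12)
  ... (continuing to 28P)
  28P = O

ord(P) = 28


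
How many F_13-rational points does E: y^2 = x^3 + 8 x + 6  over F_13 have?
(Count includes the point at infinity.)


For each x in F_13, count y with y^2 = x^3 + 8 x + 6 mod 13:
  x = 2: RHS = 4, y in [2, 11]  -> 2 point(s)
  x = 6: RHS = 10, y in [6, 7]  -> 2 point(s)
  x = 8: RHS = 10, y in [6, 7]  -> 2 point(s)
  x = 9: RHS = 1, y in [1, 12]  -> 2 point(s)
  x = 12: RHS = 10, y in [6, 7]  -> 2 point(s)
Affine points: 10. Add the point at infinity: total = 11.

#E(F_13) = 11


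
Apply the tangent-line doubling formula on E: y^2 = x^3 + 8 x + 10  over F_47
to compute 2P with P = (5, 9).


Doubling: s = (3 x1^2 + a) / (2 y1)
s = (3*5^2 + 8) / (2*9) mod 47 = 2
x3 = s^2 - 2 x1 mod 47 = 2^2 - 2*5 = 41
y3 = s (x1 - x3) - y1 mod 47 = 2 * (5 - 41) - 9 = 13

2P = (41, 13)


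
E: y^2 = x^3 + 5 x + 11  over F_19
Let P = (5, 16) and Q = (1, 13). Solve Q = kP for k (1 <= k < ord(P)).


Enumerate multiples of P until we hit Q = (1, 13):
  1P = (5, 16)
  2P = (1, 13)
Match found at i = 2.

k = 2


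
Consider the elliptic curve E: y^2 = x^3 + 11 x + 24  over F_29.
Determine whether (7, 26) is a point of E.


Check whether y^2 = x^3 + 11 x + 24 (mod 29) for (x, y) = (7, 26).
LHS: y^2 = 26^2 mod 29 = 9
RHS: x^3 + 11 x + 24 = 7^3 + 11*7 + 24 mod 29 = 9
LHS = RHS

Yes, on the curve


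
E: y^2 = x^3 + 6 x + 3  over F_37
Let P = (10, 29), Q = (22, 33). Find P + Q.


P != Q, so use the chord formula.
s = (y2 - y1) / (x2 - x1) = (4) / (12) mod 37 = 25
x3 = s^2 - x1 - x2 mod 37 = 25^2 - 10 - 22 = 1
y3 = s (x1 - x3) - y1 mod 37 = 25 * (10 - 1) - 29 = 11

P + Q = (1, 11)


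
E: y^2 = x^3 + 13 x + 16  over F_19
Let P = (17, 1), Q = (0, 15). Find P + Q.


P != Q, so use the chord formula.
s = (y2 - y1) / (x2 - x1) = (14) / (2) mod 19 = 7
x3 = s^2 - x1 - x2 mod 19 = 7^2 - 17 - 0 = 13
y3 = s (x1 - x3) - y1 mod 19 = 7 * (17 - 13) - 1 = 8

P + Q = (13, 8)


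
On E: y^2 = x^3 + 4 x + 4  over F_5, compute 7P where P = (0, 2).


k = 7 = 111_2 (binary, LSB first: 111)
Double-and-add from P = (0, 2):
  bit 0 = 1: acc = O + (0, 2) = (0, 2)
  bit 1 = 1: acc = (0, 2) + (1, 2) = (4, 3)
  bit 2 = 1: acc = (4, 3) + (2, 0) = (0, 3)

7P = (0, 3)


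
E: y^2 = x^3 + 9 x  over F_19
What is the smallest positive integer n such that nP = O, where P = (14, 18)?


Compute successive multiples of P until we hit O:
  1P = (14, 18)
  2P = (7, 11)
  3P = (18, 16)
  4P = (11, 9)
  5P = (3, 15)
  6P = (6, 17)
  7P = (10, 11)
  8P = (4, 9)
  ... (continuing to 20P)
  20P = O

ord(P) = 20


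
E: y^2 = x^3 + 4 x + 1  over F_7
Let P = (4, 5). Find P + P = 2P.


Doubling: s = (3 x1^2 + a) / (2 y1)
s = (3*4^2 + 4) / (2*5) mod 7 = 1
x3 = s^2 - 2 x1 mod 7 = 1^2 - 2*4 = 0
y3 = s (x1 - x3) - y1 mod 7 = 1 * (4 - 0) - 5 = 6

2P = (0, 6)


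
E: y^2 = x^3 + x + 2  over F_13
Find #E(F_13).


For each x in F_13, count y with y^2 = x^3 + 1 x + 2 mod 13:
  x = 1: RHS = 4, y in [2, 11]  -> 2 point(s)
  x = 2: RHS = 12, y in [5, 8]  -> 2 point(s)
  x = 6: RHS = 3, y in [4, 9]  -> 2 point(s)
  x = 7: RHS = 1, y in [1, 12]  -> 2 point(s)
  x = 9: RHS = 12, y in [5, 8]  -> 2 point(s)
  x = 12: RHS = 0, y in [0]  -> 1 point(s)
Affine points: 11. Add the point at infinity: total = 12.

#E(F_13) = 12


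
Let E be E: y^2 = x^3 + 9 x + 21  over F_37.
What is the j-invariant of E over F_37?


Delta = -16(4 a^3 + 27 b^2) mod 37 = 2
-1728 * (4 a)^3 = -1728 * (4*9)^3 mod 37 = 26
j = 26 * 2^(-1) mod 37 = 13

j = 13 (mod 37)


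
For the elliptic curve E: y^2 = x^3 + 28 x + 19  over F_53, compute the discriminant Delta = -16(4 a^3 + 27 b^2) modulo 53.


4 a^3 + 27 b^2 = 4*28^3 + 27*19^2 = 87808 + 9747 = 97555
Delta = -16 * (97555) = -1560880
Delta mod 53 = 23

Delta = 23 (mod 53)


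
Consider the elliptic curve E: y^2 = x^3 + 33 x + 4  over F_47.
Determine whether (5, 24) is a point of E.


Check whether y^2 = x^3 + 33 x + 4 (mod 47) for (x, y) = (5, 24).
LHS: y^2 = 24^2 mod 47 = 12
RHS: x^3 + 33 x + 4 = 5^3 + 33*5 + 4 mod 47 = 12
LHS = RHS

Yes, on the curve


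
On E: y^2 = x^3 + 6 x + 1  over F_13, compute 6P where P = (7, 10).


k = 6 = 110_2 (binary, LSB first: 011)
Double-and-add from P = (7, 10):
  bit 0 = 0: acc unchanged = O
  bit 1 = 1: acc = O + (9, 2) = (9, 2)
  bit 2 = 1: acc = (9, 2) + (5, 0) = (9, 11)

6P = (9, 11)


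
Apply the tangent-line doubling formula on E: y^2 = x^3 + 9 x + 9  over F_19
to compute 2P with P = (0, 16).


Doubling: s = (3 x1^2 + a) / (2 y1)
s = (3*0^2 + 9) / (2*16) mod 19 = 8
x3 = s^2 - 2 x1 mod 19 = 8^2 - 2*0 = 7
y3 = s (x1 - x3) - y1 mod 19 = 8 * (0 - 7) - 16 = 4

2P = (7, 4)


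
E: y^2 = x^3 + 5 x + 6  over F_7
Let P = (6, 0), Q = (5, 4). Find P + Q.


P != Q, so use the chord formula.
s = (y2 - y1) / (x2 - x1) = (4) / (6) mod 7 = 3
x3 = s^2 - x1 - x2 mod 7 = 3^2 - 6 - 5 = 5
y3 = s (x1 - x3) - y1 mod 7 = 3 * (6 - 5) - 0 = 3

P + Q = (5, 3)


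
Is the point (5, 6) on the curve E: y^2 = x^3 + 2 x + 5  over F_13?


Check whether y^2 = x^3 + 2 x + 5 (mod 13) for (x, y) = (5, 6).
LHS: y^2 = 6^2 mod 13 = 10
RHS: x^3 + 2 x + 5 = 5^3 + 2*5 + 5 mod 13 = 10
LHS = RHS

Yes, on the curve


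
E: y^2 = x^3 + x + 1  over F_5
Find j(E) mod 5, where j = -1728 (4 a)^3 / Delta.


Delta = -16(4 a^3 + 27 b^2) mod 5 = 4
-1728 * (4 a)^3 = -1728 * (4*1)^3 mod 5 = 3
j = 3 * 4^(-1) mod 5 = 2

j = 2 (mod 5)


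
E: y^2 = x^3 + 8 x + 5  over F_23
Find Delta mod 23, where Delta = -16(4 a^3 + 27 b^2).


4 a^3 + 27 b^2 = 4*8^3 + 27*5^2 = 2048 + 675 = 2723
Delta = -16 * (2723) = -43568
Delta mod 23 = 17

Delta = 17 (mod 23)


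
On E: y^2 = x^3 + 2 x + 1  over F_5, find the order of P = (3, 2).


Compute successive multiples of P until we hit O:
  1P = (3, 2)
  2P = (0, 1)
  3P = (1, 2)
  4P = (1, 3)
  5P = (0, 4)
  6P = (3, 3)
  7P = O

ord(P) = 7


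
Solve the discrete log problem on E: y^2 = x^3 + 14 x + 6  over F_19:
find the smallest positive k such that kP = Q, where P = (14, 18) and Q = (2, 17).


Enumerate multiples of P until we hit Q = (2, 17):
  1P = (14, 18)
  2P = (0, 5)
  3P = (11, 16)
  4P = (5, 7)
  5P = (9, 5)
  6P = (2, 17)
Match found at i = 6.

k = 6


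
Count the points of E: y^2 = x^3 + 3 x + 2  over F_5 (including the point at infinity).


For each x in F_5, count y with y^2 = x^3 + 3 x + 2 mod 5:
  x = 1: RHS = 1, y in [1, 4]  -> 2 point(s)
  x = 2: RHS = 1, y in [1, 4]  -> 2 point(s)
Affine points: 4. Add the point at infinity: total = 5.

#E(F_5) = 5


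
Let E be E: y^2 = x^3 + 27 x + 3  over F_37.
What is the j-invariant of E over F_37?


Delta = -16(4 a^3 + 27 b^2) mod 37 = 24
-1728 * (4 a)^3 = -1728 * (4*27)^3 mod 37 = 36
j = 36 * 24^(-1) mod 37 = 20

j = 20 (mod 37)


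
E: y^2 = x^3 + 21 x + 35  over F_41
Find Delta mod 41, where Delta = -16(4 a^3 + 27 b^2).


4 a^3 + 27 b^2 = 4*21^3 + 27*35^2 = 37044 + 33075 = 70119
Delta = -16 * (70119) = -1121904
Delta mod 41 = 20

Delta = 20 (mod 41)


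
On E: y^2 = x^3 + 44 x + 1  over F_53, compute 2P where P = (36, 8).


Doubling: s = (3 x1^2 + a) / (2 y1)
s = (3*36^2 + 44) / (2*8) mod 53 = 47
x3 = s^2 - 2 x1 mod 53 = 47^2 - 2*36 = 17
y3 = s (x1 - x3) - y1 mod 53 = 47 * (36 - 17) - 8 = 37

2P = (17, 37)


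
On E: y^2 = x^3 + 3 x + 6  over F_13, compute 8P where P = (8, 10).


k = 8 = 1000_2 (binary, LSB first: 0001)
Double-and-add from P = (8, 10):
  bit 0 = 0: acc unchanged = O
  bit 1 = 0: acc unchanged = O
  bit 2 = 0: acc unchanged = O
  bit 3 = 1: acc = O + (3, 4) = (3, 4)

8P = (3, 4)


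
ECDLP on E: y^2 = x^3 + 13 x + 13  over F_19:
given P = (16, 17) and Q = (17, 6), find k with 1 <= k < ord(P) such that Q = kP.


Enumerate multiples of P until we hit Q = (17, 6):
  1P = (16, 17)
  2P = (11, 9)
  3P = (9, 17)
  4P = (13, 2)
  5P = (15, 7)
  6P = (12, 4)
  7P = (17, 13)
  8P = (2, 3)
  9P = (2, 16)
  10P = (17, 6)
Match found at i = 10.

k = 10


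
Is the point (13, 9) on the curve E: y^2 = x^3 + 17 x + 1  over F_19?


Check whether y^2 = x^3 + 17 x + 1 (mod 19) for (x, y) = (13, 9).
LHS: y^2 = 9^2 mod 19 = 5
RHS: x^3 + 17 x + 1 = 13^3 + 17*13 + 1 mod 19 = 6
LHS != RHS

No, not on the curve


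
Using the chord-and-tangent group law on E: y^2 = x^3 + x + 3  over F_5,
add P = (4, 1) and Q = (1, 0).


P != Q, so use the chord formula.
s = (y2 - y1) / (x2 - x1) = (4) / (2) mod 5 = 2
x3 = s^2 - x1 - x2 mod 5 = 2^2 - 4 - 1 = 4
y3 = s (x1 - x3) - y1 mod 5 = 2 * (4 - 4) - 1 = 4

P + Q = (4, 4)


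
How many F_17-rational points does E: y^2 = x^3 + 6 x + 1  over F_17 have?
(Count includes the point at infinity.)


For each x in F_17, count y with y^2 = x^3 + 6 x + 1 mod 17:
  x = 0: RHS = 1, y in [1, 16]  -> 2 point(s)
  x = 1: RHS = 8, y in [5, 12]  -> 2 point(s)
  x = 2: RHS = 4, y in [2, 15]  -> 2 point(s)
  x = 4: RHS = 4, y in [2, 15]  -> 2 point(s)
  x = 6: RHS = 15, y in [7, 10]  -> 2 point(s)
  x = 8: RHS = 0, y in [0]  -> 1 point(s)
  x = 9: RHS = 2, y in [6, 11]  -> 2 point(s)
  x = 11: RHS = 4, y in [2, 15]  -> 2 point(s)
  x = 12: RHS = 16, y in [4, 13]  -> 2 point(s)
  x = 13: RHS = 15, y in [7, 10]  -> 2 point(s)
  x = 15: RHS = 15, y in [7, 10]  -> 2 point(s)
Affine points: 21. Add the point at infinity: total = 22.

#E(F_17) = 22


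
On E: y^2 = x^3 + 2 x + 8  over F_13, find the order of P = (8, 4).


Compute successive multiples of P until we hit O:
  1P = (8, 4)
  2P = (9, 1)
  3P = (5, 0)
  4P = (9, 12)
  5P = (8, 9)
  6P = O

ord(P) = 6


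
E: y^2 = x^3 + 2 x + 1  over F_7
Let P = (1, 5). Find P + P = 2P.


Doubling: s = (3 x1^2 + a) / (2 y1)
s = (3*1^2 + 2) / (2*5) mod 7 = 4
x3 = s^2 - 2 x1 mod 7 = 4^2 - 2*1 = 0
y3 = s (x1 - x3) - y1 mod 7 = 4 * (1 - 0) - 5 = 6

2P = (0, 6)


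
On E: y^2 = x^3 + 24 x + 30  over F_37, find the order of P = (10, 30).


Compute successive multiples of P until we hit O:
  1P = (10, 30)
  2P = (21, 29)
  3P = (32, 9)
  4P = (31, 22)
  5P = (24, 0)
  6P = (31, 15)
  7P = (32, 28)
  8P = (21, 8)
  ... (continuing to 10P)
  10P = O

ord(P) = 10


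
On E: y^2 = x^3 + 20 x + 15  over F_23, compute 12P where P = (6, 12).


k = 12 = 1100_2 (binary, LSB first: 0011)
Double-and-add from P = (6, 12):
  bit 0 = 0: acc unchanged = O
  bit 1 = 0: acc unchanged = O
  bit 2 = 1: acc = O + (1, 17) = (1, 17)
  bit 3 = 1: acc = (1, 17) + (21, 6) = (17, 1)

12P = (17, 1)


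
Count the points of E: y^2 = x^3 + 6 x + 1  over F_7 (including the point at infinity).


For each x in F_7, count y with y^2 = x^3 + 6 x + 1 mod 7:
  x = 0: RHS = 1, y in [1, 6]  -> 2 point(s)
  x = 1: RHS = 1, y in [1, 6]  -> 2 point(s)
  x = 2: RHS = 0, y in [0]  -> 1 point(s)
  x = 3: RHS = 4, y in [2, 5]  -> 2 point(s)
  x = 5: RHS = 2, y in [3, 4]  -> 2 point(s)
  x = 6: RHS = 1, y in [1, 6]  -> 2 point(s)
Affine points: 11. Add the point at infinity: total = 12.

#E(F_7) = 12


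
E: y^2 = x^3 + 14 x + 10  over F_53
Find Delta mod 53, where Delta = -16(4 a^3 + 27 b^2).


4 a^3 + 27 b^2 = 4*14^3 + 27*10^2 = 10976 + 2700 = 13676
Delta = -16 * (13676) = -218816
Delta mod 53 = 21

Delta = 21 (mod 53)


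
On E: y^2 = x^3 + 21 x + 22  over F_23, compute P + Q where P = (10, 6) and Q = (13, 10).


P != Q, so use the chord formula.
s = (y2 - y1) / (x2 - x1) = (4) / (3) mod 23 = 9
x3 = s^2 - x1 - x2 mod 23 = 9^2 - 10 - 13 = 12
y3 = s (x1 - x3) - y1 mod 23 = 9 * (10 - 12) - 6 = 22

P + Q = (12, 22)


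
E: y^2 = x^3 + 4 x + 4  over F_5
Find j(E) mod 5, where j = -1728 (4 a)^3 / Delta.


Delta = -16(4 a^3 + 27 b^2) mod 5 = 2
-1728 * (4 a)^3 = -1728 * (4*4)^3 mod 5 = 2
j = 2 * 2^(-1) mod 5 = 1

j = 1 (mod 5)


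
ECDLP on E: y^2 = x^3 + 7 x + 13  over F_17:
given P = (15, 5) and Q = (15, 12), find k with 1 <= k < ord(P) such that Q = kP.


Enumerate multiples of P until we hit Q = (15, 12):
  1P = (15, 5)
  2P = (2, 1)
  3P = (1, 15)
  4P = (14, 4)
  5P = (6, 4)
  6P = (0, 8)
  7P = (0, 9)
  8P = (6, 13)
  9P = (14, 13)
  10P = (1, 2)
  11P = (2, 16)
  12P = (15, 12)
Match found at i = 12.

k = 12


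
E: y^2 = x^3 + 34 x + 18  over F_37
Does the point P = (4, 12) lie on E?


Check whether y^2 = x^3 + 34 x + 18 (mod 37) for (x, y) = (4, 12).
LHS: y^2 = 12^2 mod 37 = 33
RHS: x^3 + 34 x + 18 = 4^3 + 34*4 + 18 mod 37 = 33
LHS = RHS

Yes, on the curve


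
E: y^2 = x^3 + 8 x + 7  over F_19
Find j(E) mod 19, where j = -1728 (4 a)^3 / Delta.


Delta = -16(4 a^3 + 27 b^2) mod 19 = 5
-1728 * (4 a)^3 = -1728 * (4*8)^3 mod 19 = 12
j = 12 * 5^(-1) mod 19 = 10

j = 10 (mod 19)


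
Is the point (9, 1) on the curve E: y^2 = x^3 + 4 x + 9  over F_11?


Check whether y^2 = x^3 + 4 x + 9 (mod 11) for (x, y) = (9, 1).
LHS: y^2 = 1^2 mod 11 = 1
RHS: x^3 + 4 x + 9 = 9^3 + 4*9 + 9 mod 11 = 4
LHS != RHS

No, not on the curve


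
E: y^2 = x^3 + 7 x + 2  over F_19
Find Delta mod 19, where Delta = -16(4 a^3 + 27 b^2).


4 a^3 + 27 b^2 = 4*7^3 + 27*2^2 = 1372 + 108 = 1480
Delta = -16 * (1480) = -23680
Delta mod 19 = 13

Delta = 13 (mod 19)


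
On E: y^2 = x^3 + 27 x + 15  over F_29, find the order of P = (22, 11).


Compute successive multiples of P until we hit O:
  1P = (22, 11)
  2P = (14, 18)
  3P = (6, 4)
  4P = (26, 9)
  5P = (3, 23)
  6P = (24, 4)
  7P = (17, 15)
  8P = (15, 24)
  ... (continuing to 28P)
  28P = O

ord(P) = 28


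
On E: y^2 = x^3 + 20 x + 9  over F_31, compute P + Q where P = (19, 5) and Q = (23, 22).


P != Q, so use the chord formula.
s = (y2 - y1) / (x2 - x1) = (17) / (4) mod 31 = 12
x3 = s^2 - x1 - x2 mod 31 = 12^2 - 19 - 23 = 9
y3 = s (x1 - x3) - y1 mod 31 = 12 * (19 - 9) - 5 = 22

P + Q = (9, 22)


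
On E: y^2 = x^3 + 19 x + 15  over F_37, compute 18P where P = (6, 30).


k = 18 = 10010_2 (binary, LSB first: 01001)
Double-and-add from P = (6, 30):
  bit 0 = 0: acc unchanged = O
  bit 1 = 1: acc = O + (18, 26) = (18, 26)
  bit 2 = 0: acc unchanged = (18, 26)
  bit 3 = 0: acc unchanged = (18, 26)
  bit 4 = 1: acc = (18, 26) + (20, 25) = (27, 34)

18P = (27, 34)


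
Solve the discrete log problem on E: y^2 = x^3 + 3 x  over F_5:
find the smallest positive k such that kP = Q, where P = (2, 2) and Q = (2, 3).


Enumerate multiples of P until we hit Q = (2, 3):
  1P = (2, 2)
  2P = (1, 3)
  3P = (3, 4)
  4P = (4, 4)
  5P = (0, 0)
  6P = (4, 1)
  7P = (3, 1)
  8P = (1, 2)
  9P = (2, 3)
Match found at i = 9.

k = 9


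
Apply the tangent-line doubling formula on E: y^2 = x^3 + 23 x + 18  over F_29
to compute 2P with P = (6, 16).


Doubling: s = (3 x1^2 + a) / (2 y1)
s = (3*6^2 + 23) / (2*16) mod 29 = 5
x3 = s^2 - 2 x1 mod 29 = 5^2 - 2*6 = 13
y3 = s (x1 - x3) - y1 mod 29 = 5 * (6 - 13) - 16 = 7

2P = (13, 7)


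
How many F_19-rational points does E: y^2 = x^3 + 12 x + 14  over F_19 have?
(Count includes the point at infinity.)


For each x in F_19, count y with y^2 = x^3 + 12 x + 14 mod 19:
  x = 3: RHS = 1, y in [1, 18]  -> 2 point(s)
  x = 5: RHS = 9, y in [3, 16]  -> 2 point(s)
  x = 6: RHS = 17, y in [6, 13]  -> 2 point(s)
  x = 7: RHS = 4, y in [2, 17]  -> 2 point(s)
  x = 12: RHS = 5, y in [9, 10]  -> 2 point(s)
  x = 13: RHS = 11, y in [7, 12]  -> 2 point(s)
  x = 14: RHS = 0, y in [0]  -> 1 point(s)
  x = 15: RHS = 16, y in [4, 15]  -> 2 point(s)
  x = 17: RHS = 1, y in [1, 18]  -> 2 point(s)
  x = 18: RHS = 1, y in [1, 18]  -> 2 point(s)
Affine points: 19. Add the point at infinity: total = 20.

#E(F_19) = 20


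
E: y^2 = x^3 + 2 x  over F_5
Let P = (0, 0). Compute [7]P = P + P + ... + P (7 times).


k = 7 = 111_2 (binary, LSB first: 111)
Double-and-add from P = (0, 0):
  bit 0 = 1: acc = O + (0, 0) = (0, 0)
  bit 1 = 1: acc = (0, 0) + O = (0, 0)
  bit 2 = 1: acc = (0, 0) + O = (0, 0)

7P = (0, 0)


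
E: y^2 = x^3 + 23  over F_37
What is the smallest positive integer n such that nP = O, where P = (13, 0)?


Compute successive multiples of P until we hit O:
  1P = (13, 0)
  2P = O

ord(P) = 2


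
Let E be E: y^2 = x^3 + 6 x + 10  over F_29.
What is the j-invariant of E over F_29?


Delta = -16(4 a^3 + 27 b^2) mod 29 = 19
-1728 * (4 a)^3 = -1728 * (4*6)^3 mod 29 = 8
j = 8 * 19^(-1) mod 29 = 5

j = 5 (mod 29)


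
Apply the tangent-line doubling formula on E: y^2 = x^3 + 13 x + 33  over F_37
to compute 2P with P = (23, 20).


Doubling: s = (3 x1^2 + a) / (2 y1)
s = (3*23^2 + 13) / (2*20) mod 37 = 3
x3 = s^2 - 2 x1 mod 37 = 3^2 - 2*23 = 0
y3 = s (x1 - x3) - y1 mod 37 = 3 * (23 - 0) - 20 = 12

2P = (0, 12)


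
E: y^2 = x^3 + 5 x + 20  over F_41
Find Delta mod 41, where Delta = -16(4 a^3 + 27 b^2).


4 a^3 + 27 b^2 = 4*5^3 + 27*20^2 = 500 + 10800 = 11300
Delta = -16 * (11300) = -180800
Delta mod 41 = 10

Delta = 10 (mod 41)


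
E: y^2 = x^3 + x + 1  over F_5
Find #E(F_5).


For each x in F_5, count y with y^2 = x^3 + 1 x + 1 mod 5:
  x = 0: RHS = 1, y in [1, 4]  -> 2 point(s)
  x = 2: RHS = 1, y in [1, 4]  -> 2 point(s)
  x = 3: RHS = 1, y in [1, 4]  -> 2 point(s)
  x = 4: RHS = 4, y in [2, 3]  -> 2 point(s)
Affine points: 8. Add the point at infinity: total = 9.

#E(F_5) = 9


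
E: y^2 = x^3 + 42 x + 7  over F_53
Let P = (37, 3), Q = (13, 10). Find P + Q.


P != Q, so use the chord formula.
s = (y2 - y1) / (x2 - x1) = (7) / (29) mod 53 = 24
x3 = s^2 - x1 - x2 mod 53 = 24^2 - 37 - 13 = 49
y3 = s (x1 - x3) - y1 mod 53 = 24 * (37 - 49) - 3 = 27

P + Q = (49, 27)


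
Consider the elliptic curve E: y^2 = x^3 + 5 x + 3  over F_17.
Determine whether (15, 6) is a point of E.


Check whether y^2 = x^3 + 5 x + 3 (mod 17) for (x, y) = (15, 6).
LHS: y^2 = 6^2 mod 17 = 2
RHS: x^3 + 5 x + 3 = 15^3 + 5*15 + 3 mod 17 = 2
LHS = RHS

Yes, on the curve


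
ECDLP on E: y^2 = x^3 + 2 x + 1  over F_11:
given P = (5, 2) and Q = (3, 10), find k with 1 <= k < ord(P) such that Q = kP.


Enumerate multiples of P until we hit Q = (3, 10):
  1P = (5, 2)
  2P = (1, 9)
  3P = (6, 8)
  4P = (3, 10)
Match found at i = 4.

k = 4


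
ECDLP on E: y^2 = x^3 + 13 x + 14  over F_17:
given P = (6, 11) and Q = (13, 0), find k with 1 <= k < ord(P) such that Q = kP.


Enumerate multiples of P until we hit Q = (13, 0):
  1P = (6, 11)
  2P = (14, 13)
  3P = (13, 0)
Match found at i = 3.

k = 3


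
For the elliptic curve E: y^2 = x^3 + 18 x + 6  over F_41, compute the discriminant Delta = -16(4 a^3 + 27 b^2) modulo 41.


4 a^3 + 27 b^2 = 4*18^3 + 27*6^2 = 23328 + 972 = 24300
Delta = -16 * (24300) = -388800
Delta mod 41 = 3

Delta = 3 (mod 41)


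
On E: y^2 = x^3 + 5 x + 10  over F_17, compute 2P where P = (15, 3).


Doubling: s = (3 x1^2 + a) / (2 y1)
s = (3*15^2 + 5) / (2*3) mod 17 = 0
x3 = s^2 - 2 x1 mod 17 = 0^2 - 2*15 = 4
y3 = s (x1 - x3) - y1 mod 17 = 0 * (15 - 4) - 3 = 14

2P = (4, 14)


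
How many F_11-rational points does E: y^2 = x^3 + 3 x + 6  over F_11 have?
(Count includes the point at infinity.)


For each x in F_11, count y with y^2 = x^3 + 3 x + 6 mod 11:
  x = 2: RHS = 9, y in [3, 8]  -> 2 point(s)
  x = 3: RHS = 9, y in [3, 8]  -> 2 point(s)
  x = 4: RHS = 5, y in [4, 7]  -> 2 point(s)
  x = 5: RHS = 3, y in [5, 6]  -> 2 point(s)
  x = 6: RHS = 9, y in [3, 8]  -> 2 point(s)
  x = 8: RHS = 3, y in [5, 6]  -> 2 point(s)
  x = 9: RHS = 3, y in [5, 6]  -> 2 point(s)
Affine points: 14. Add the point at infinity: total = 15.

#E(F_11) = 15


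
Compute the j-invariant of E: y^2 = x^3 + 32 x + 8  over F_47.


Delta = -16(4 a^3 + 27 b^2) mod 47 = 23
-1728 * (4 a)^3 = -1728 * (4*32)^3 mod 47 = 38
j = 38 * 23^(-1) mod 47 = 18

j = 18 (mod 47)


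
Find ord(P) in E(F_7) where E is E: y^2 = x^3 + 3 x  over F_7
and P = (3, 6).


Compute successive multiples of P until we hit O:
  1P = (3, 6)
  2P = (2, 0)
  3P = (3, 1)
  4P = O

ord(P) = 4


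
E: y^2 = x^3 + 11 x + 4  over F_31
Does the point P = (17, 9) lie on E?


Check whether y^2 = x^3 + 11 x + 4 (mod 31) for (x, y) = (17, 9).
LHS: y^2 = 9^2 mod 31 = 19
RHS: x^3 + 11 x + 4 = 17^3 + 11*17 + 4 mod 31 = 20
LHS != RHS

No, not on the curve


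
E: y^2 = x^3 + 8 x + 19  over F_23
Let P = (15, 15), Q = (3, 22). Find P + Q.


P != Q, so use the chord formula.
s = (y2 - y1) / (x2 - x1) = (7) / (11) mod 23 = 9
x3 = s^2 - x1 - x2 mod 23 = 9^2 - 15 - 3 = 17
y3 = s (x1 - x3) - y1 mod 23 = 9 * (15 - 17) - 15 = 13

P + Q = (17, 13)


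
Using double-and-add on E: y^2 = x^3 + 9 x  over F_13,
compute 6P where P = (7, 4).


k = 6 = 110_2 (binary, LSB first: 011)
Double-and-add from P = (7, 4):
  bit 0 = 0: acc unchanged = O
  bit 1 = 1: acc = O + (12, 9) = (12, 9)
  bit 2 = 1: acc = (12, 9) + (1, 7) = (1, 6)

6P = (1, 6)


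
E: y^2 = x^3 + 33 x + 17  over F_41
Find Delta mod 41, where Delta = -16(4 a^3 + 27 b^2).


4 a^3 + 27 b^2 = 4*33^3 + 27*17^2 = 143748 + 7803 = 151551
Delta = -16 * (151551) = -2424816
Delta mod 41 = 6

Delta = 6 (mod 41)


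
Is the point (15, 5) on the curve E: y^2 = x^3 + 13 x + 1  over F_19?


Check whether y^2 = x^3 + 13 x + 1 (mod 19) for (x, y) = (15, 5).
LHS: y^2 = 5^2 mod 19 = 6
RHS: x^3 + 13 x + 1 = 15^3 + 13*15 + 1 mod 19 = 18
LHS != RHS

No, not on the curve


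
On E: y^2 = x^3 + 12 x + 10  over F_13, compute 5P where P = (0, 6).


k = 5 = 101_2 (binary, LSB first: 101)
Double-and-add from P = (0, 6):
  bit 0 = 1: acc = O + (0, 6) = (0, 6)
  bit 1 = 0: acc unchanged = (0, 6)
  bit 2 = 1: acc = (0, 6) + (2, 9) = (10, 5)

5P = (10, 5)


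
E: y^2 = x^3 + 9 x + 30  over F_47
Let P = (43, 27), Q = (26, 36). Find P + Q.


P != Q, so use the chord formula.
s = (y2 - y1) / (x2 - x1) = (9) / (30) mod 47 = 5
x3 = s^2 - x1 - x2 mod 47 = 5^2 - 43 - 26 = 3
y3 = s (x1 - x3) - y1 mod 47 = 5 * (43 - 3) - 27 = 32

P + Q = (3, 32)


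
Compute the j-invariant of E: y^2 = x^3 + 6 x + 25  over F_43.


Delta = -16(4 a^3 + 27 b^2) mod 43 = 19
-1728 * (4 a)^3 = -1728 * (4*6)^3 mod 43 = 4
j = 4 * 19^(-1) mod 43 = 7

j = 7 (mod 43)


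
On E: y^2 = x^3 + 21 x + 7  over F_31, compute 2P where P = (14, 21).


Doubling: s = (3 x1^2 + a) / (2 y1)
s = (3*14^2 + 21) / (2*21) mod 31 = 30
x3 = s^2 - 2 x1 mod 31 = 30^2 - 2*14 = 4
y3 = s (x1 - x3) - y1 mod 31 = 30 * (14 - 4) - 21 = 0

2P = (4, 0)


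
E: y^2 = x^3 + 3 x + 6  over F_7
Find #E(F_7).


For each x in F_7, count y with y^2 = x^3 + 3 x + 6 mod 7:
  x = 3: RHS = 0, y in [0]  -> 1 point(s)
  x = 6: RHS = 2, y in [3, 4]  -> 2 point(s)
Affine points: 3. Add the point at infinity: total = 4.

#E(F_7) = 4


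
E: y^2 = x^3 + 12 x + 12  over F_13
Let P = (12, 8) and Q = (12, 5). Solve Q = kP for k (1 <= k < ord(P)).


Enumerate multiples of P until we hit Q = (12, 5):
  1P = (12, 8)
  2P = (1, 8)
  3P = (0, 5)
  4P = (10, 12)
  5P = (8, 10)
  6P = (3, 7)
  7P = (7, 7)
  8P = (6, 1)
  9P = (9, 2)
  10P = (9, 11)
  11P = (6, 12)
  12P = (7, 6)
  13P = (3, 6)
  14P = (8, 3)
  15P = (10, 1)
  16P = (0, 8)
  17P = (1, 5)
  18P = (12, 5)
Match found at i = 18.

k = 18


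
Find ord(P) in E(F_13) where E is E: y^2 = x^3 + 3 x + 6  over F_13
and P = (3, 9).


Compute successive multiples of P until we hit O:
  1P = (3, 9)
  2P = (4, 11)
  3P = (10, 3)
  4P = (1, 6)
  5P = (8, 3)
  6P = (5, 9)
  7P = (5, 4)
  8P = (8, 10)
  ... (continuing to 13P)
  13P = O

ord(P) = 13


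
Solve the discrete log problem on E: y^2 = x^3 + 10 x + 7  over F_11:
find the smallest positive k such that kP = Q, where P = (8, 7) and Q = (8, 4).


Enumerate multiples of P until we hit Q = (8, 4):
  1P = (8, 7)
  2P = (9, 10)
  3P = (3, 8)
  4P = (4, 1)
  5P = (4, 10)
  6P = (3, 3)
  7P = (9, 1)
  8P = (8, 4)
Match found at i = 8.

k = 8


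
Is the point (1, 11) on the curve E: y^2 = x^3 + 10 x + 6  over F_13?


Check whether y^2 = x^3 + 10 x + 6 (mod 13) for (x, y) = (1, 11).
LHS: y^2 = 11^2 mod 13 = 4
RHS: x^3 + 10 x + 6 = 1^3 + 10*1 + 6 mod 13 = 4
LHS = RHS

Yes, on the curve


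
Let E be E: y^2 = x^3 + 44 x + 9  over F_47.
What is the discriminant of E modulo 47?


4 a^3 + 27 b^2 = 4*44^3 + 27*9^2 = 340736 + 2187 = 342923
Delta = -16 * (342923) = -5486768
Delta mod 47 = 12

Delta = 12 (mod 47)


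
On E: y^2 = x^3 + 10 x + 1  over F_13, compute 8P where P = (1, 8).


k = 8 = 1000_2 (binary, LSB first: 0001)
Double-and-add from P = (1, 8):
  bit 0 = 0: acc unchanged = O
  bit 1 = 0: acc unchanged = O
  bit 2 = 0: acc unchanged = O
  bit 3 = 1: acc = O + (12, 4) = (12, 4)

8P = (12, 4)


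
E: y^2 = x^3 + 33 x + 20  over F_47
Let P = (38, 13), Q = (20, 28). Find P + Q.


P != Q, so use the chord formula.
s = (y2 - y1) / (x2 - x1) = (15) / (29) mod 47 = 7
x3 = s^2 - x1 - x2 mod 47 = 7^2 - 38 - 20 = 38
y3 = s (x1 - x3) - y1 mod 47 = 7 * (38 - 38) - 13 = 34

P + Q = (38, 34)


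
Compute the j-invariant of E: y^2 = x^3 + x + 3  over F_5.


Delta = -16(4 a^3 + 27 b^2) mod 5 = 3
-1728 * (4 a)^3 = -1728 * (4*1)^3 mod 5 = 3
j = 3 * 3^(-1) mod 5 = 1

j = 1 (mod 5)


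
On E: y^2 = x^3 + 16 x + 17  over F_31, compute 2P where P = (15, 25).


Doubling: s = (3 x1^2 + a) / (2 y1)
s = (3*15^2 + 16) / (2*25) mod 31 = 7
x3 = s^2 - 2 x1 mod 31 = 7^2 - 2*15 = 19
y3 = s (x1 - x3) - y1 mod 31 = 7 * (15 - 19) - 25 = 9

2P = (19, 9)


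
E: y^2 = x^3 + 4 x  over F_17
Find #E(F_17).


For each x in F_17, count y with y^2 = x^3 + 4 x + 0 mod 17:
  x = 0: RHS = 0, y in [0]  -> 1 point(s)
  x = 2: RHS = 16, y in [4, 13]  -> 2 point(s)
  x = 5: RHS = 9, y in [3, 14]  -> 2 point(s)
  x = 6: RHS = 2, y in [6, 11]  -> 2 point(s)
  x = 8: RHS = 0, y in [0]  -> 1 point(s)
  x = 9: RHS = 0, y in [0]  -> 1 point(s)
  x = 11: RHS = 15, y in [7, 10]  -> 2 point(s)
  x = 12: RHS = 8, y in [5, 12]  -> 2 point(s)
  x = 15: RHS = 1, y in [1, 16]  -> 2 point(s)
Affine points: 15. Add the point at infinity: total = 16.

#E(F_17) = 16


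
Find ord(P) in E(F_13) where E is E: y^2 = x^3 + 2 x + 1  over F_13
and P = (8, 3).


Compute successive multiples of P until we hit O:
  1P = (8, 3)
  2P = (1, 11)
  3P = (0, 12)
  4P = (2, 0)
  5P = (0, 1)
  6P = (1, 2)
  7P = (8, 10)
  8P = O

ord(P) = 8


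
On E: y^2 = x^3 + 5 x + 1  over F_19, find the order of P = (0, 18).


Compute successive multiples of P until we hit O:
  1P = (0, 18)
  2P = (11, 0)
  3P = (0, 1)
  4P = O

ord(P) = 4


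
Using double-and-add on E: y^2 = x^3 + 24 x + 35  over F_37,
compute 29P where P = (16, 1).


k = 29 = 11101_2 (binary, LSB first: 10111)
Double-and-add from P = (16, 1):
  bit 0 = 1: acc = O + (16, 1) = (16, 1)
  bit 1 = 0: acc unchanged = (16, 1)
  bit 2 = 1: acc = (16, 1) + (6, 32) = (5, 13)
  bit 3 = 1: acc = (5, 13) + (32, 30) = (4, 26)
  bit 4 = 1: acc = (4, 26) + (13, 18) = (8, 31)

29P = (8, 31)


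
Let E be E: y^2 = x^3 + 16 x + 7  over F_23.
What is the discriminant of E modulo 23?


4 a^3 + 27 b^2 = 4*16^3 + 27*7^2 = 16384 + 1323 = 17707
Delta = -16 * (17707) = -283312
Delta mod 23 = 2

Delta = 2 (mod 23)


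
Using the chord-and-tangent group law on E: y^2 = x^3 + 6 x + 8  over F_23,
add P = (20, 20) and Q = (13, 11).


P != Q, so use the chord formula.
s = (y2 - y1) / (x2 - x1) = (14) / (16) mod 23 = 21
x3 = s^2 - x1 - x2 mod 23 = 21^2 - 20 - 13 = 17
y3 = s (x1 - x3) - y1 mod 23 = 21 * (20 - 17) - 20 = 20

P + Q = (17, 20)


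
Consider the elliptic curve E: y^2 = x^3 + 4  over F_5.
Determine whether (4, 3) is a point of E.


Check whether y^2 = x^3 + 0 x + 4 (mod 5) for (x, y) = (4, 3).
LHS: y^2 = 3^2 mod 5 = 4
RHS: x^3 + 0 x + 4 = 4^3 + 0*4 + 4 mod 5 = 3
LHS != RHS

No, not on the curve


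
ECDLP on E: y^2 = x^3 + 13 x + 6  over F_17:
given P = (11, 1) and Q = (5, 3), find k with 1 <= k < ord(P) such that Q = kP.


Enumerate multiples of P until we hit Q = (5, 3):
  1P = (11, 1)
  2P = (13, 14)
  3P = (14, 5)
  4P = (7, 10)
  5P = (3, 15)
  6P = (5, 14)
  7P = (9, 6)
  8P = (16, 3)
  9P = (16, 14)
  10P = (9, 11)
  11P = (5, 3)
Match found at i = 11.

k = 11


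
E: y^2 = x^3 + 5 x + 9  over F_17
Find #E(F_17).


For each x in F_17, count y with y^2 = x^3 + 5 x + 9 mod 17:
  x = 0: RHS = 9, y in [3, 14]  -> 2 point(s)
  x = 1: RHS = 15, y in [7, 10]  -> 2 point(s)
  x = 3: RHS = 0, y in [0]  -> 1 point(s)
  x = 4: RHS = 8, y in [5, 12]  -> 2 point(s)
  x = 6: RHS = 0, y in [0]  -> 1 point(s)
  x = 7: RHS = 13, y in [8, 9]  -> 2 point(s)
  x = 8: RHS = 0, y in [0]  -> 1 point(s)
  x = 9: RHS = 1, y in [1, 16]  -> 2 point(s)
  x = 11: RHS = 1, y in [1, 16]  -> 2 point(s)
  x = 14: RHS = 1, y in [1, 16]  -> 2 point(s)
  x = 15: RHS = 8, y in [5, 12]  -> 2 point(s)
Affine points: 19. Add the point at infinity: total = 20.

#E(F_17) = 20


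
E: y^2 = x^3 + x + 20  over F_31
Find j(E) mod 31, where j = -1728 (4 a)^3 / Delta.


Delta = -16(4 a^3 + 27 b^2) mod 31 = 23
-1728 * (4 a)^3 = -1728 * (4*1)^3 mod 31 = 16
j = 16 * 23^(-1) mod 31 = 29

j = 29 (mod 31)


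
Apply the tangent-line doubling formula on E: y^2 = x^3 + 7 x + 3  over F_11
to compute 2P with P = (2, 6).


Doubling: s = (3 x1^2 + a) / (2 y1)
s = (3*2^2 + 7) / (2*6) mod 11 = 8
x3 = s^2 - 2 x1 mod 11 = 8^2 - 2*2 = 5
y3 = s (x1 - x3) - y1 mod 11 = 8 * (2 - 5) - 6 = 3

2P = (5, 3)


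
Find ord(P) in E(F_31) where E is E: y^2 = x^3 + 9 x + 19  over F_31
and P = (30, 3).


Compute successive multiples of P until we hit O:
  1P = (30, 3)
  2P = (6, 14)
  3P = (0, 22)
  4P = (21, 13)
  5P = (13, 16)
  6P = (8, 13)
  7P = (26, 29)
  8P = (25, 11)
  ... (continuing to 23P)
  23P = O

ord(P) = 23


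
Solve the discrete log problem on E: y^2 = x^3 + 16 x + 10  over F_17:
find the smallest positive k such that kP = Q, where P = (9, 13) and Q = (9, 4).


Enumerate multiples of P until we hit Q = (9, 4):
  1P = (9, 13)
  2P = (12, 14)
  3P = (15, 2)
  4P = (11, 2)
  5P = (6, 13)
  6P = (2, 4)
  7P = (8, 15)
  8P = (4, 11)
  9P = (13, 16)
  10P = (3, 0)
  11P = (13, 1)
  12P = (4, 6)
  13P = (8, 2)
  14P = (2, 13)
  15P = (6, 4)
  16P = (11, 15)
  17P = (15, 15)
  18P = (12, 3)
  19P = (9, 4)
Match found at i = 19.

k = 19


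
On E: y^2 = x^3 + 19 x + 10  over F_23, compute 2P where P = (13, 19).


Doubling: s = (3 x1^2 + a) / (2 y1)
s = (3*13^2 + 19) / (2*19) mod 23 = 9
x3 = s^2 - 2 x1 mod 23 = 9^2 - 2*13 = 9
y3 = s (x1 - x3) - y1 mod 23 = 9 * (13 - 9) - 19 = 17

2P = (9, 17)


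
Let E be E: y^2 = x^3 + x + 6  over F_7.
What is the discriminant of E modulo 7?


4 a^3 + 27 b^2 = 4*1^3 + 27*6^2 = 4 + 972 = 976
Delta = -16 * (976) = -15616
Delta mod 7 = 1

Delta = 1 (mod 7)
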